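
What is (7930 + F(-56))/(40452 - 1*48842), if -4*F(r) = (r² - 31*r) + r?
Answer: -3363/4195 ≈ -0.80167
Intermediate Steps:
F(r) = -r²/4 + 15*r/2 (F(r) = -((r² - 31*r) + r)/4 = -(r² - 30*r)/4 = -r²/4 + 15*r/2)
(7930 + F(-56))/(40452 - 1*48842) = (7930 + (¼)*(-56)*(30 - 1*(-56)))/(40452 - 1*48842) = (7930 + (¼)*(-56)*(30 + 56))/(40452 - 48842) = (7930 + (¼)*(-56)*86)/(-8390) = (7930 - 1204)*(-1/8390) = 6726*(-1/8390) = -3363/4195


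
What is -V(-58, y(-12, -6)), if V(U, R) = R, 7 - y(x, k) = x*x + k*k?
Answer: 173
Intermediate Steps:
y(x, k) = 7 - k² - x² (y(x, k) = 7 - (x*x + k*k) = 7 - (x² + k²) = 7 - (k² + x²) = 7 + (-k² - x²) = 7 - k² - x²)
-V(-58, y(-12, -6)) = -(7 - 1*(-6)² - 1*(-12)²) = -(7 - 1*36 - 1*144) = -(7 - 36 - 144) = -1*(-173) = 173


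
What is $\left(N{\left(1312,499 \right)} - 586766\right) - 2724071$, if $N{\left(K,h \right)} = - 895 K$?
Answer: $-4485077$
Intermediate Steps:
$\left(N{\left(1312,499 \right)} - 586766\right) - 2724071 = \left(\left(-895\right) 1312 - 586766\right) - 2724071 = \left(-1174240 - 586766\right) - 2724071 = -1761006 - 2724071 = -4485077$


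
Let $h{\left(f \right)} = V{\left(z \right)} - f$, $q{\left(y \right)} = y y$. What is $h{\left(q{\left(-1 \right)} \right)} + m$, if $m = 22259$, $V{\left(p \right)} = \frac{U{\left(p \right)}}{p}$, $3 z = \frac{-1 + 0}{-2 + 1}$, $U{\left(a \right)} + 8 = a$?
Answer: $22235$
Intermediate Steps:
$U{\left(a \right)} = -8 + a$
$z = \frac{1}{3}$ ($z = \frac{\left(-1 + 0\right) \frac{1}{-2 + 1}}{3} = \frac{\left(-1\right) \frac{1}{-1}}{3} = \frac{\left(-1\right) \left(-1\right)}{3} = \frac{1}{3} \cdot 1 = \frac{1}{3} \approx 0.33333$)
$q{\left(y \right)} = y^{2}$
$V{\left(p \right)} = \frac{-8 + p}{p}$
$h{\left(f \right)} = -23 - f$ ($h{\left(f \right)} = \frac{1}{\frac{1}{3}} \left(-8 + \frac{1}{3}\right) - f = 3 \left(- \frac{23}{3}\right) - f = -23 - f$)
$h{\left(q{\left(-1 \right)} \right)} + m = \left(-23 - \left(-1\right)^{2}\right) + 22259 = \left(-23 - 1\right) + 22259 = -24 + 22259 = 22235$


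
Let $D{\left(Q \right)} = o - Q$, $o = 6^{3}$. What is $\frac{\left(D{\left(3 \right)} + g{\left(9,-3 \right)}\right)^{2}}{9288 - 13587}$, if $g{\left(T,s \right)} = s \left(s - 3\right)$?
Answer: $- \frac{17787}{1433} \approx -12.412$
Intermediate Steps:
$g{\left(T,s \right)} = s \left(-3 + s\right)$
$o = 216$
$D{\left(Q \right)} = 216 - Q$
$\frac{\left(D{\left(3 \right)} + g{\left(9,-3 \right)}\right)^{2}}{9288 - 13587} = \frac{\left(\left(216 - 3\right) - 3 \left(-3 - 3\right)\right)^{2}}{9288 - 13587} = \frac{\left(\left(216 - 3\right) - -18\right)^{2}}{9288 - 13587} = \frac{\left(213 + 18\right)^{2}}{-4299} = 231^{2} \left(- \frac{1}{4299}\right) = 53361 \left(- \frac{1}{4299}\right) = - \frac{17787}{1433}$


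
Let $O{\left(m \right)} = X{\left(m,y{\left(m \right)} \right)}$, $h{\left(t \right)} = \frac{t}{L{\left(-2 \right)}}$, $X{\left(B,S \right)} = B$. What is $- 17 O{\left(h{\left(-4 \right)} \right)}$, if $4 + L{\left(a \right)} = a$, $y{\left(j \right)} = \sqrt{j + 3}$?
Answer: $- \frac{34}{3} \approx -11.333$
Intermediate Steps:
$y{\left(j \right)} = \sqrt{3 + j}$
$L{\left(a \right)} = -4 + a$
$h{\left(t \right)} = - \frac{t}{6}$ ($h{\left(t \right)} = \frac{t}{-4 - 2} = \frac{t}{-6} = t \left(- \frac{1}{6}\right) = - \frac{t}{6}$)
$O{\left(m \right)} = m$
$- 17 O{\left(h{\left(-4 \right)} \right)} = - 17 \left(\left(- \frac{1}{6}\right) \left(-4\right)\right) = \left(-17\right) \frac{2}{3} = - \frac{34}{3}$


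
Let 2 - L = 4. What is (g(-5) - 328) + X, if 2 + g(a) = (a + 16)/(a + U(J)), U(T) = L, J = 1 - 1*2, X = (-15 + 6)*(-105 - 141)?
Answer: 13177/7 ≈ 1882.4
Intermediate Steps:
X = 2214 (X = -9*(-246) = 2214)
L = -2 (L = 2 - 1*4 = 2 - 4 = -2)
J = -1 (J = 1 - 2 = -1)
U(T) = -2
g(a) = -2 + (16 + a)/(-2 + a) (g(a) = -2 + (a + 16)/(a - 2) = -2 + (16 + a)/(-2 + a))
(g(-5) - 328) + X = ((20 - 1*(-5))/(-2 - 5) - 328) + 2214 = ((20 + 5)/(-7) - 328) + 2214 = (-⅐*25 - 328) + 2214 = (-25/7 - 328) + 2214 = -2321/7 + 2214 = 13177/7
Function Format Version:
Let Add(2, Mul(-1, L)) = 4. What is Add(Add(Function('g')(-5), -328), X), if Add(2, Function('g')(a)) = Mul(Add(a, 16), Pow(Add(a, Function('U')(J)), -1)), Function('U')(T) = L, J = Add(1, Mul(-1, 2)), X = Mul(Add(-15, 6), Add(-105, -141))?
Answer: Rational(13177, 7) ≈ 1882.4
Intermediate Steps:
X = 2214 (X = Mul(-9, -246) = 2214)
L = -2 (L = Add(2, Mul(-1, 4)) = Add(2, -4) = -2)
J = -1 (J = Add(1, -2) = -1)
Function('U')(T) = -2
Function('g')(a) = Add(-2, Mul(Pow(Add(-2, a), -1), Add(16, a))) (Function('g')(a) = Add(-2, Mul(Add(a, 16), Pow(Add(a, -2), -1))) = Add(-2, Mul(Add(16, a), Pow(Add(-2, a), -1))) = Add(-2, Mul(Pow(Add(-2, a), -1), Add(16, a))))
Add(Add(Function('g')(-5), -328), X) = Add(Add(Mul(Pow(Add(-2, -5), -1), Add(20, Mul(-1, -5))), -328), 2214) = Add(Add(Mul(Pow(-7, -1), Add(20, 5)), -328), 2214) = Add(Add(Mul(Rational(-1, 7), 25), -328), 2214) = Add(Add(Rational(-25, 7), -328), 2214) = Add(Rational(-2321, 7), 2214) = Rational(13177, 7)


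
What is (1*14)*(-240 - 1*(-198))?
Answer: -588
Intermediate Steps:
(1*14)*(-240 - 1*(-198)) = 14*(-240 + 198) = 14*(-42) = -588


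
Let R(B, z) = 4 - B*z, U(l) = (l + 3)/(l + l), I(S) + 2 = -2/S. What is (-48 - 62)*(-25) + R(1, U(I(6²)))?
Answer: 203813/74 ≈ 2754.2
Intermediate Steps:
I(S) = -2 - 2/S
U(l) = (3 + l)/(2*l) (U(l) = (3 + l)/((2*l)) = (3 + l)*(1/(2*l)) = (3 + l)/(2*l))
R(B, z) = 4 - B*z
(-48 - 62)*(-25) + R(1, U(I(6²))) = (-48 - 62)*(-25) + (4 - 1*1*(3 + (-2 - 2/(6²)))/(2*(-2 - 2/(6²)))) = -110*(-25) + (4 - 1*1*(3 + (-2 - 2/36))/(2*(-2 - 2/36))) = 2750 + (4 - 1*1*(3 + (-2 - 2*1/36))/(2*(-2 - 2*1/36))) = 2750 + (4 - 1*1*(3 + (-2 - 1/18))/(2*(-2 - 1/18))) = 2750 + (4 - 1*1*(3 - 37/18)/(2*(-37/18))) = 2750 + (4 - 1*1*(½)*(-18/37)*(17/18)) = 2750 + (4 - 1*1*(-17/74)) = 2750 + (4 + 17/74) = 2750 + 313/74 = 203813/74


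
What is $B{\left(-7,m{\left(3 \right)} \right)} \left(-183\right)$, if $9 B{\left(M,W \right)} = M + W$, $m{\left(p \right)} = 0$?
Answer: $\frac{427}{3} \approx 142.33$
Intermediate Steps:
$B{\left(M,W \right)} = \frac{M}{9} + \frac{W}{9}$ ($B{\left(M,W \right)} = \frac{M + W}{9} = \frac{M}{9} + \frac{W}{9}$)
$B{\left(-7,m{\left(3 \right)} \right)} \left(-183\right) = \left(\frac{1}{9} \left(-7\right) + \frac{1}{9} \cdot 0\right) \left(-183\right) = \left(- \frac{7}{9} + 0\right) \left(-183\right) = \left(- \frac{7}{9}\right) \left(-183\right) = \frac{427}{3}$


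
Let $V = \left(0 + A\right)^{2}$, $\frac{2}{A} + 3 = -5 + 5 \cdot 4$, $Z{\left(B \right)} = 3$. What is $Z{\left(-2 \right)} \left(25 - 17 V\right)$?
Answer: $\frac{883}{12} \approx 73.583$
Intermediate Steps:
$A = \frac{1}{6}$ ($A = \frac{2}{-3 + \left(-5 + 5 \cdot 4\right)} = \frac{2}{-3 + \left(-5 + 20\right)} = \frac{2}{-3 + 15} = \frac{2}{12} = 2 \cdot \frac{1}{12} = \frac{1}{6} \approx 0.16667$)
$V = \frac{1}{36}$ ($V = \left(0 + \frac{1}{6}\right)^{2} = \left(\frac{1}{6}\right)^{2} = \frac{1}{36} \approx 0.027778$)
$Z{\left(-2 \right)} \left(25 - 17 V\right) = 3 \left(25 - \frac{17}{36}\right) = 3 \cdot \frac{883}{36} = \frac{883}{12}$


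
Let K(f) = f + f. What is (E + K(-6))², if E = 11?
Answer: 1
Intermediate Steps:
K(f) = 2*f
(E + K(-6))² = (11 + 2*(-6))² = (11 - 12)² = (-1)² = 1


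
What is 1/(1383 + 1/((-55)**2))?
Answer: 3025/4183576 ≈ 0.00072307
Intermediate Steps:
1/(1383 + 1/((-55)**2)) = 1/(1383 + 1/3025) = 1/(4183576/3025) = 3025/4183576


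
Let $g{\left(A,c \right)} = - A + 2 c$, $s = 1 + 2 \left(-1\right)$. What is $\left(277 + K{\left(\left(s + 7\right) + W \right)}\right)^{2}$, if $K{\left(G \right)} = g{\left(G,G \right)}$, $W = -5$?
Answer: $77284$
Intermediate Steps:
$s = -1$ ($s = 1 - 2 = -1$)
$K{\left(G \right)} = G$ ($K{\left(G \right)} = - G + 2 G = G$)
$\left(277 + K{\left(\left(s + 7\right) + W \right)}\right)^{2} = \left(277 + \left(\left(-1 + 7\right) - 5\right)\right)^{2} = \left(277 + \left(6 - 5\right)\right)^{2} = \left(277 + 1\right)^{2} = 278^{2} = 77284$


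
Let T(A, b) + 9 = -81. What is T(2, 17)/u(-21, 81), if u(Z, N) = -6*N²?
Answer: 5/2187 ≈ 0.0022862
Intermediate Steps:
T(A, b) = -90 (T(A, b) = -9 - 81 = -90)
T(2, 17)/u(-21, 81) = -90/((-6*81²)) = -90/((-6*6561)) = -90/(-39366) = -90*(-1/39366) = 5/2187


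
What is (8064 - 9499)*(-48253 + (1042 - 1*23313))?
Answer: 101201940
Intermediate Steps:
(8064 - 9499)*(-48253 + (1042 - 1*23313)) = -1435*(-48253 + (1042 - 23313)) = -1435*(-48253 - 22271) = -1435*(-70524) = 101201940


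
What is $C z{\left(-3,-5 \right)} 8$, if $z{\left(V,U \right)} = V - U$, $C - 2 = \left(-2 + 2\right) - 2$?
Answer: $0$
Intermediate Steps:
$C = 0$ ($C = 2 + \left(\left(-2 + 2\right) - 2\right) = 2 + \left(0 - 2\right) = 2 - 2 = 0$)
$C z{\left(-3,-5 \right)} 8 = 0 \left(-3 - -5\right) 8 = 0 \left(-3 + 5\right) 8 = 0 \cdot 2 \cdot 8 = 0 \cdot 8 = 0$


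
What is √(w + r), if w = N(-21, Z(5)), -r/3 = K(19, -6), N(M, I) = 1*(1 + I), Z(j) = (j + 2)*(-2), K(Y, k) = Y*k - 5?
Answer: 2*√86 ≈ 18.547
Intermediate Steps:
K(Y, k) = -5 + Y*k
Z(j) = -4 - 2*j (Z(j) = (2 + j)*(-2) = -4 - 2*j)
N(M, I) = 1 + I
r = 357 (r = -3*(-5 + 19*(-6)) = -3*(-5 - 114) = -3*(-119) = 357)
w = -13 (w = 1 + (-4 - 2*5) = 1 + (-4 - 10) = 1 - 14 = -13)
√(w + r) = √(-13 + 357) = √344 = 2*√86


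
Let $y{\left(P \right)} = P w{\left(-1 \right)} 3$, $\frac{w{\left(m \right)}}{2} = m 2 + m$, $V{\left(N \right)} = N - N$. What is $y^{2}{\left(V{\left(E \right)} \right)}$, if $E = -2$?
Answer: $0$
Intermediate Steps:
$V{\left(N \right)} = 0$
$w{\left(m \right)} = 6 m$ ($w{\left(m \right)} = 2 \left(m 2 + m\right) = 2 \left(2 m + m\right) = 2 \cdot 3 m = 6 m$)
$y{\left(P \right)} = - 18 P$ ($y{\left(P \right)} = P 6 \left(-1\right) 3 = P \left(\left(-6\right) 3\right) = P \left(-18\right) = - 18 P$)
$y^{2}{\left(V{\left(E \right)} \right)} = \left(\left(-18\right) 0\right)^{2} = 0^{2} = 0$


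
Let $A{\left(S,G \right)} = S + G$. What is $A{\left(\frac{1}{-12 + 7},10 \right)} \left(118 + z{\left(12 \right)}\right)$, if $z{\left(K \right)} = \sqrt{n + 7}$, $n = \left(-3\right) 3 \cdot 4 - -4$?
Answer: $\frac{5782}{5} + 49 i \approx 1156.4 + 49.0 i$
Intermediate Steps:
$n = -32$ ($n = \left(-9\right) 4 + 4 = -36 + 4 = -32$)
$z{\left(K \right)} = 5 i$ ($z{\left(K \right)} = \sqrt{-32 + 7} = \sqrt{-25} = 5 i$)
$A{\left(S,G \right)} = G + S$
$A{\left(\frac{1}{-12 + 7},10 \right)} \left(118 + z{\left(12 \right)}\right) = \left(10 + \frac{1}{-12 + 7}\right) \left(118 + 5 i\right) = \left(10 + \frac{1}{-5}\right) \left(118 + 5 i\right) = \left(10 - \frac{1}{5}\right) \left(118 + 5 i\right) = \frac{49 \left(118 + 5 i\right)}{5} = \frac{5782}{5} + 49 i$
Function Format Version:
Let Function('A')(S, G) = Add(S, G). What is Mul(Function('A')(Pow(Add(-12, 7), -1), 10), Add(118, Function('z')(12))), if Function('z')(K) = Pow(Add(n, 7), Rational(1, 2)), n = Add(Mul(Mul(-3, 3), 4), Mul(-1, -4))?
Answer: Add(Rational(5782, 5), Mul(49, I)) ≈ Add(1156.4, Mul(49.000, I))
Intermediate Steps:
n = -32 (n = Add(Mul(-9, 4), 4) = Add(-36, 4) = -32)
Function('z')(K) = Mul(5, I) (Function('z')(K) = Pow(Add(-32, 7), Rational(1, 2)) = Pow(-25, Rational(1, 2)) = Mul(5, I))
Function('A')(S, G) = Add(G, S)
Mul(Function('A')(Pow(Add(-12, 7), -1), 10), Add(118, Function('z')(12))) = Mul(Add(10, Pow(Add(-12, 7), -1)), Add(118, Mul(5, I))) = Mul(Add(10, Pow(-5, -1)), Add(118, Mul(5, I))) = Mul(Add(10, Rational(-1, 5)), Add(118, Mul(5, I))) = Mul(Rational(49, 5), Add(118, Mul(5, I))) = Add(Rational(5782, 5), Mul(49, I))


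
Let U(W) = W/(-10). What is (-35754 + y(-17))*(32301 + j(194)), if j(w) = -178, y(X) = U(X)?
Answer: -11484711329/10 ≈ -1.1485e+9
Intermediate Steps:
U(W) = -W/10 (U(W) = W*(-⅒) = -W/10)
y(X) = -X/10
(-35754 + y(-17))*(32301 + j(194)) = (-35754 - ⅒*(-17))*(32301 - 178) = (-35754 + 17/10)*32123 = -357523/10*32123 = -11484711329/10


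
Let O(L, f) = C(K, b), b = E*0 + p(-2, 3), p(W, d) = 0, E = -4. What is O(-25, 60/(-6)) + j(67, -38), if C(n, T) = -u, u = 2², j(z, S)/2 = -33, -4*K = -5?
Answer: -70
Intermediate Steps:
K = 5/4 (K = -¼*(-5) = 5/4 ≈ 1.2500)
j(z, S) = -66 (j(z, S) = 2*(-33) = -66)
u = 4
b = 0 (b = -4*0 + 0 = 0 + 0 = 0)
C(n, T) = -4 (C(n, T) = -1*4 = -4)
O(L, f) = -4
O(-25, 60/(-6)) + j(67, -38) = -4 - 66 = -70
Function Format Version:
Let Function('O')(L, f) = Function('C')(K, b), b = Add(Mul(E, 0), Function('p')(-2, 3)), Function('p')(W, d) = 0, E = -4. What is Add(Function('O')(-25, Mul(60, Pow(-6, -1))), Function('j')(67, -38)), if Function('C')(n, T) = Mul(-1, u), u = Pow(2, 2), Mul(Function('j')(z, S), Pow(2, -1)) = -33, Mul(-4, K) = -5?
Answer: -70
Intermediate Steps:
K = Rational(5, 4) (K = Mul(Rational(-1, 4), -5) = Rational(5, 4) ≈ 1.2500)
Function('j')(z, S) = -66 (Function('j')(z, S) = Mul(2, -33) = -66)
u = 4
b = 0 (b = Add(Mul(-4, 0), 0) = Add(0, 0) = 0)
Function('C')(n, T) = -4 (Function('C')(n, T) = Mul(-1, 4) = -4)
Function('O')(L, f) = -4
Add(Function('O')(-25, Mul(60, Pow(-6, -1))), Function('j')(67, -38)) = Add(-4, -66) = -70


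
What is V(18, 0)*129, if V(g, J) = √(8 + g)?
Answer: 129*√26 ≈ 657.77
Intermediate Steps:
V(18, 0)*129 = √(8 + 18)*129 = √26*129 = 129*√26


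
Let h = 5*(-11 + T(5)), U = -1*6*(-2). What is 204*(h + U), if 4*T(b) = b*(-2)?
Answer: -11322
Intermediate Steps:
T(b) = -b/2 (T(b) = (b*(-2))/4 = (-2*b)/4 = -b/2)
U = 12 (U = -6*(-2) = 12)
h = -135/2 (h = 5*(-11 - 1/2*5) = 5*(-11 - 5/2) = 5*(-27/2) = -135/2 ≈ -67.500)
204*(h + U) = 204*(-135/2 + 12) = 204*(-111/2) = -11322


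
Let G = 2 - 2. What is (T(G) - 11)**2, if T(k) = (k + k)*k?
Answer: 121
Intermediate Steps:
G = 0
T(k) = 2*k**2 (T(k) = (2*k)*k = 2*k**2)
(T(G) - 11)**2 = (2*0**2 - 11)**2 = (2*0 - 11)**2 = (0 - 11)**2 = (-11)**2 = 121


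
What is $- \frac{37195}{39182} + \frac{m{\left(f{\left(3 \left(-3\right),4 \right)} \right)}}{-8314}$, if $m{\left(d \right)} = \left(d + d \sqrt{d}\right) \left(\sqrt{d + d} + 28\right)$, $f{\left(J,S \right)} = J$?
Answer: $- \frac{149682683}{162879574} + \frac{378 i}{4157} + \frac{27 \sqrt{2} \left(-3 + i\right)}{8314} \approx -0.93276 + 0.095524 i$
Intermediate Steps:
$m{\left(d \right)} = \left(28 + \sqrt{2} \sqrt{d}\right) \left(d + d^{\frac{3}{2}}\right)$ ($m{\left(d \right)} = \left(d + d^{\frac{3}{2}}\right) \left(\sqrt{2 d} + 28\right) = \left(d + d^{\frac{3}{2}}\right) \left(\sqrt{2} \sqrt{d} + 28\right) = \left(d + d^{\frac{3}{2}}\right) \left(28 + \sqrt{2} \sqrt{d}\right) = \left(28 + \sqrt{2} \sqrt{d}\right) \left(d + d^{\frac{3}{2}}\right)$)
$- \frac{37195}{39182} + \frac{m{\left(f{\left(3 \left(-3\right),4 \right)} \right)}}{-8314} = - \frac{37195}{39182} + \frac{28 \cdot 3 \left(-3\right) + 28 \left(3 \left(-3\right)\right)^{\frac{3}{2}} + \sqrt{2} \left(3 \left(-3\right)\right)^{2} + \sqrt{2} \left(3 \left(-3\right)\right)^{\frac{3}{2}}}{-8314} = \left(-37195\right) \frac{1}{39182} + \left(28 \left(-9\right) + 28 \left(-9\right)^{\frac{3}{2}} + \sqrt{2} \left(-9\right)^{2} + \sqrt{2} \left(-9\right)^{\frac{3}{2}}\right) \left(- \frac{1}{8314}\right) = - \frac{37195}{39182} + \left(-252 + 28 \left(- 27 i\right) + \sqrt{2} \cdot 81 + \sqrt{2} \left(- 27 i\right)\right) \left(- \frac{1}{8314}\right) = - \frac{37195}{39182} + \left(-252 - 756 i + 81 \sqrt{2} - 27 i \sqrt{2}\right) \left(- \frac{1}{8314}\right) = - \frac{37195}{39182} + \left(\frac{126}{4157} - \frac{81 \sqrt{2}}{8314} + \frac{378 i}{4157} + \frac{27 i \sqrt{2}}{8314}\right) = - \frac{149682683}{162879574} - \frac{81 \sqrt{2}}{8314} + \frac{378 i}{4157} + \frac{27 i \sqrt{2}}{8314}$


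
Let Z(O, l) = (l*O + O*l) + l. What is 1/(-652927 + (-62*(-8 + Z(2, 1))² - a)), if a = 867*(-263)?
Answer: -1/425464 ≈ -2.3504e-6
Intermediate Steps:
a = -228021
Z(O, l) = l + 2*O*l (Z(O, l) = (O*l + O*l) + l = 2*O*l + l = l + 2*O*l)
1/(-652927 + (-62*(-8 + Z(2, 1))² - a)) = 1/(-652927 + (-62*(-8 + 1*(1 + 2*2))² - 1*(-228021))) = 1/(-652927 + (-62*(-8 + 1*(1 + 4))² + 228021)) = 1/(-652927 + (-62*(-8 + 1*5)² + 228021)) = 1/(-652927 + (-62*(-8 + 5)² + 228021)) = 1/(-652927 + (-62*(-3)² + 228021)) = 1/(-652927 + (-62*9 + 228021)) = 1/(-652927 + (-558 + 228021)) = 1/(-652927 + 227463) = 1/(-425464) = -1/425464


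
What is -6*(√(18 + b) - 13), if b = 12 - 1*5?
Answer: 48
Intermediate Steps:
b = 7 (b = 12 - 5 = 7)
-6*(√(18 + b) - 13) = -6*(√(18 + 7) - 13) = -6*(√25 - 13) = -6*(5 - 13) = -6*(-8) = 48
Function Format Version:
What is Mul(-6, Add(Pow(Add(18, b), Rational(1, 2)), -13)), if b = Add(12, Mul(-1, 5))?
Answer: 48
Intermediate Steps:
b = 7 (b = Add(12, -5) = 7)
Mul(-6, Add(Pow(Add(18, b), Rational(1, 2)), -13)) = Mul(-6, Add(Pow(Add(18, 7), Rational(1, 2)), -13)) = Mul(-6, Add(Pow(25, Rational(1, 2)), -13)) = Mul(-6, Add(5, -13)) = Mul(-6, -8) = 48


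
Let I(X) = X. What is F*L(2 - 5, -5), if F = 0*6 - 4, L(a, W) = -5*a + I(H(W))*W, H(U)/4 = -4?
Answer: -380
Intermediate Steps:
H(U) = -16 (H(U) = 4*(-4) = -16)
L(a, W) = -16*W - 5*a (L(a, W) = -5*a - 16*W = -16*W - 5*a)
F = -4 (F = 0 - 4 = -4)
F*L(2 - 5, -5) = -4*(-16*(-5) - 5*(2 - 5)) = -4*(80 - 5*(-3)) = -4*(80 + 15) = -4*95 = -380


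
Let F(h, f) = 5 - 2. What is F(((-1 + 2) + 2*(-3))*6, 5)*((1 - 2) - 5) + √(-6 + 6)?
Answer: -18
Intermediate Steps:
F(h, f) = 3
F(((-1 + 2) + 2*(-3))*6, 5)*((1 - 2) - 5) + √(-6 + 6) = 3*((1 - 2) - 5) + √(-6 + 6) = 3*(-1 - 5) + √0 = 3*(-6) + 0 = -18 + 0 = -18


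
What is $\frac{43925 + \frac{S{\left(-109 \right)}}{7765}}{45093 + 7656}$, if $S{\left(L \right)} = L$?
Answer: $\frac{341077516}{409595985} \approx 0.83272$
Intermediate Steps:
$\frac{43925 + \frac{S{\left(-109 \right)}}{7765}}{45093 + 7656} = \frac{43925 - \frac{109}{7765}}{45093 + 7656} = \frac{43925 - \frac{109}{7765}}{52749} = \left(43925 - \frac{109}{7765}\right) \frac{1}{52749} = \frac{341077516}{7765} \cdot \frac{1}{52749} = \frac{341077516}{409595985}$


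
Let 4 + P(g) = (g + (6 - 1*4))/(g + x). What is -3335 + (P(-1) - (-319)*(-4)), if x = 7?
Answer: -27689/6 ≈ -4614.8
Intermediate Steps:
P(g) = -4 + (2 + g)/(7 + g) (P(g) = -4 + (g + (6 - 1*4))/(g + 7) = -4 + (g + (6 - 4))/(7 + g) = -4 + (g + 2)/(7 + g) = -4 + (2 + g)/(7 + g))
-3335 + (P(-1) - (-319)*(-4)) = -3335 + ((-26 - 3*(-1))/(7 - 1) - (-319)*(-4)) = -3335 + ((-26 + 3)/6 - 29*44) = -3335 + ((⅙)*(-23) - 1276) = -3335 + (-23/6 - 1276) = -3335 - 7679/6 = -27689/6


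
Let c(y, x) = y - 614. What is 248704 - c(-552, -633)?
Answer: 249870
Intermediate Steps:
c(y, x) = -614 + y
248704 - c(-552, -633) = 248704 - (-614 - 552) = 248704 - 1*(-1166) = 248704 + 1166 = 249870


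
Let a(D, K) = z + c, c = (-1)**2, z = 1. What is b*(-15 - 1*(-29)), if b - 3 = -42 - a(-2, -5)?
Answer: -574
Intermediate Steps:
c = 1
a(D, K) = 2 (a(D, K) = 1 + 1 = 2)
b = -41 (b = 3 + (-42 - 1*2) = 3 + (-42 - 2) = 3 - 44 = -41)
b*(-15 - 1*(-29)) = -41*(-15 - 1*(-29)) = -41*(-15 + 29) = -41*14 = -574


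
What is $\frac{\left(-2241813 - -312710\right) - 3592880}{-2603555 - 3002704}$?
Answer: $\frac{1840661}{1868753} \approx 0.98497$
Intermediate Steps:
$\frac{\left(-2241813 - -312710\right) - 3592880}{-2603555 - 3002704} = \frac{\left(-2241813 + 312710\right) - 3592880}{-5606259} = \left(-1929103 - 3592880\right) \left(- \frac{1}{5606259}\right) = \left(-5521983\right) \left(- \frac{1}{5606259}\right) = \frac{1840661}{1868753}$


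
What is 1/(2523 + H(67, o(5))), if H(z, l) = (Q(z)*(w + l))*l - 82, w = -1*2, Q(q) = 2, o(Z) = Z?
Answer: 1/2471 ≈ 0.00040469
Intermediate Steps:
w = -2
H(z, l) = -82 + l*(-4 + 2*l) (H(z, l) = (2*(-2 + l))*l - 82 = (-4 + 2*l)*l - 82 = l*(-4 + 2*l) - 82 = -82 + l*(-4 + 2*l))
1/(2523 + H(67, o(5))) = 1/(2523 + (-82 - 4*5 + 2*5²)) = 1/(2523 + (-82 - 20 + 2*25)) = 1/(2523 + (-82 - 20 + 50)) = 1/(2523 - 52) = 1/2471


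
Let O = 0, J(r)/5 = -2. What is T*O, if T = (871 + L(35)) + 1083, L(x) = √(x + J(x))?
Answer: 0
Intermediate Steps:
J(r) = -10 (J(r) = 5*(-2) = -10)
L(x) = √(-10 + x) (L(x) = √(x - 10) = √(-10 + x))
T = 1959 (T = (871 + √(-10 + 35)) + 1083 = (871 + √25) + 1083 = (871 + 5) + 1083 = 876 + 1083 = 1959)
T*O = 1959*0 = 0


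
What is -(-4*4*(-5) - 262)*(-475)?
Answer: -86450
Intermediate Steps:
-(-4*4*(-5) - 262)*(-475) = -(-16*(-5) - 262)*(-475) = -(80 - 262)*(-475) = -(-182)*(-475) = -1*86450 = -86450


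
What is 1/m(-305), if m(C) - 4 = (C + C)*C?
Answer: 1/186054 ≈ 5.3748e-6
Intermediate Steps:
m(C) = 4 + 2*C**2 (m(C) = 4 + (C + C)*C = 4 + (2*C)*C = 4 + 2*C**2)
1/m(-305) = 1/(4 + 2*(-305)**2) = 1/(4 + 2*93025) = 1/(4 + 186050) = 1/186054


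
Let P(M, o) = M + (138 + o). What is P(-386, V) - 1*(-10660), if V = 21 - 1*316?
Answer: 10117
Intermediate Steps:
V = -295 (V = 21 - 316 = -295)
P(M, o) = 138 + M + o
P(-386, V) - 1*(-10660) = (138 - 386 - 295) - 1*(-10660) = -543 + 10660 = 10117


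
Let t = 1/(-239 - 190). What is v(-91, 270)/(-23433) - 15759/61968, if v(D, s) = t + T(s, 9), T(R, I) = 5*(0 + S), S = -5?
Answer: -52585576265/207649748592 ≈ -0.25324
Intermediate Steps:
T(R, I) = -25 (T(R, I) = 5*(0 - 5) = 5*(-5) = -25)
t = -1/429 (t = 1/(-429) = -1/429 ≈ -0.0023310)
v(D, s) = -10726/429 (v(D, s) = -1/429 - 25 = -10726/429)
v(-91, 270)/(-23433) - 15759/61968 = -10726/429/(-23433) - 15759/61968 = -10726/429*(-1/23433) - 15759*1/61968 = 10726/10052757 - 5253/20656 = -52585576265/207649748592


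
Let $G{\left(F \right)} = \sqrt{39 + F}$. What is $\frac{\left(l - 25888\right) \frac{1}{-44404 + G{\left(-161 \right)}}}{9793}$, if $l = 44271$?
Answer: $- \frac{408139366}{9654504152517} - \frac{18383 i \sqrt{122}}{19309008305034} \approx -4.2274 \cdot 10^{-5} - 1.0516 \cdot 10^{-8} i$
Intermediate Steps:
$\frac{\left(l - 25888\right) \frac{1}{-44404 + G{\left(-161 \right)}}}{9793} = \frac{\left(44271 - 25888\right) \frac{1}{-44404 + \sqrt{39 - 161}}}{9793} = \frac{18383}{-44404 + \sqrt{-122}} \cdot \frac{1}{9793} = \frac{18383}{-44404 + i \sqrt{122}} \cdot \frac{1}{9793} = \frac{18383}{9793 \left(-44404 + i \sqrt{122}\right)}$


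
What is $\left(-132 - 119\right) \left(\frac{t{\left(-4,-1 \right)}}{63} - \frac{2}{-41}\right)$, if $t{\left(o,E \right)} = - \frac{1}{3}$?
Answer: $- \frac{84587}{7749} \approx -10.916$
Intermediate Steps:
$t{\left(o,E \right)} = - \frac{1}{3}$ ($t{\left(o,E \right)} = \left(-1\right) \frac{1}{3} = - \frac{1}{3}$)
$\left(-132 - 119\right) \left(\frac{t{\left(-4,-1 \right)}}{63} - \frac{2}{-41}\right) = \left(-132 - 119\right) \left(- \frac{1}{3 \cdot 63} - \frac{2}{-41}\right) = - 251 \left(\left(- \frac{1}{3}\right) \frac{1}{63} - - \frac{2}{41}\right) = - 251 \left(- \frac{1}{189} + \frac{2}{41}\right) = \left(-251\right) \frac{337}{7749} = - \frac{84587}{7749}$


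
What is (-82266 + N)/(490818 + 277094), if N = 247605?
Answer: 165339/767912 ≈ 0.21531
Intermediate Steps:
(-82266 + N)/(490818 + 277094) = (-82266 + 247605)/(490818 + 277094) = 165339/767912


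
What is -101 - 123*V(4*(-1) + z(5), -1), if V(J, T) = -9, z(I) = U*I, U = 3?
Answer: 1006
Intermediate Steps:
z(I) = 3*I
-101 - 123*V(4*(-1) + z(5), -1) = -101 - 123*(-9) = -101 + 1107 = 1006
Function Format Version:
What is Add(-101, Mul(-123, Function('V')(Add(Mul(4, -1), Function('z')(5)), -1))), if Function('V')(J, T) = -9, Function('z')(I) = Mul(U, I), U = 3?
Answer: 1006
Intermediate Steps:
Function('z')(I) = Mul(3, I)
Add(-101, Mul(-123, Function('V')(Add(Mul(4, -1), Function('z')(5)), -1))) = Add(-101, Mul(-123, -9)) = Add(-101, 1107) = 1006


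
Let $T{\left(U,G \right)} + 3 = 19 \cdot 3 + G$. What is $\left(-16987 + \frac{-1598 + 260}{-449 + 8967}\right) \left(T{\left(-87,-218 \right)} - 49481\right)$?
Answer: $\frac{3591731452790}{4259} \approx 8.4333 \cdot 10^{8}$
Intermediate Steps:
$T{\left(U,G \right)} = 54 + G$ ($T{\left(U,G \right)} = -3 + \left(19 \cdot 3 + G\right) = -3 + \left(57 + G\right) = 54 + G$)
$\left(-16987 + \frac{-1598 + 260}{-449 + 8967}\right) \left(T{\left(-87,-218 \right)} - 49481\right) = \left(-16987 + \frac{-1598 + 260}{-449 + 8967}\right) \left(\left(54 - 218\right) - 49481\right) = \left(-16987 - \frac{1338}{8518}\right) \left(-164 - 49481\right) = \left(-16987 - \frac{669}{4259}\right) \left(-49645\right) = \left(- \frac{72348302}{4259}\right) \left(-49645\right) = \frac{3591731452790}{4259}$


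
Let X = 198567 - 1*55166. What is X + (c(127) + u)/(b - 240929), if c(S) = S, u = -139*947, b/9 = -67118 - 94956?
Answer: 243723754101/1699595 ≈ 1.4340e+5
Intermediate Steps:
b = -1458666 (b = 9*(-67118 - 94956) = 9*(-162074) = -1458666)
u = -131633
X = 143401 (X = 198567 - 55166 = 143401)
X + (c(127) + u)/(b - 240929) = 143401 + (127 - 131633)/(-1458666 - 240929) = 143401 - 131506/(-1699595) = 143401 - 131506*(-1/1699595) = 143401 + 131506/1699595 = 243723754101/1699595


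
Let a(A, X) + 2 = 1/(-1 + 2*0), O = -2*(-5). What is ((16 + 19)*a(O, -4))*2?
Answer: -210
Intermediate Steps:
O = 10
a(A, X) = -3 (a(A, X) = -2 + 1/(-1 + 2*0) = -2 + 1/(-1 + 0) = -2 + 1/(-1) = -2 - 1 = -3)
((16 + 19)*a(O, -4))*2 = ((16 + 19)*(-3))*2 = (35*(-3))*2 = -105*2 = -210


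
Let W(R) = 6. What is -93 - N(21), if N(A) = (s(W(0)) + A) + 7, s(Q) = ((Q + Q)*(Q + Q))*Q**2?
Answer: -5305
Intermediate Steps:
s(Q) = 4*Q**4 (s(Q) = ((2*Q)*(2*Q))*Q**2 = (4*Q**2)*Q**2 = 4*Q**4)
N(A) = 5191 + A (N(A) = (4*6**4 + A) + 7 = (4*1296 + A) + 7 = (5184 + A) + 7 = 5191 + A)
-93 - N(21) = -93 - (5191 + 21) = -93 - 1*5212 = -93 - 5212 = -5305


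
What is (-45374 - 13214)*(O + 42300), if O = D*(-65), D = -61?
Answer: -2710573820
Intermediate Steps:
O = 3965 (O = -61*(-65) = 3965)
(-45374 - 13214)*(O + 42300) = (-45374 - 13214)*(3965 + 42300) = -58588*46265 = -2710573820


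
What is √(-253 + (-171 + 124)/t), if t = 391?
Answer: I*√38697270/391 ≈ 15.91*I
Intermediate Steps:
√(-253 + (-171 + 124)/t) = √(-253 + (-171 + 124)/391) = √(-253 - 47*1/391) = √(-253 - 47/391) = √(-98970/391) = I*√38697270/391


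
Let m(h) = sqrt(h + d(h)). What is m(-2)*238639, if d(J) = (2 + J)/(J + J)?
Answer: 238639*I*sqrt(2) ≈ 3.3749e+5*I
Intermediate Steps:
d(J) = (2 + J)/(2*J) (d(J) = (2 + J)/((2*J)) = (2 + J)*(1/(2*J)) = (2 + J)/(2*J))
m(h) = sqrt(h + (2 + h)/(2*h))
m(-2)*238639 = (sqrt(2 + 4*(-2) + 4/(-2))/2)*238639 = (sqrt(2 - 8 + 4*(-1/2))/2)*238639 = (sqrt(2 - 8 - 2)/2)*238639 = (sqrt(-8)/2)*238639 = ((2*I*sqrt(2))/2)*238639 = (I*sqrt(2))*238639 = 238639*I*sqrt(2)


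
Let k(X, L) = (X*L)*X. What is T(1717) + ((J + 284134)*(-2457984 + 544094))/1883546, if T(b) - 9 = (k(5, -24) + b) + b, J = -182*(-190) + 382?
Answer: -302679861081/941773 ≈ -3.2139e+5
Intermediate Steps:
k(X, L) = L*X² (k(X, L) = (L*X)*X = L*X²)
J = 34962 (J = 34580 + 382 = 34962)
T(b) = -591 + 2*b (T(b) = 9 + ((-24*5² + b) + b) = 9 + ((-24*25 + b) + b) = 9 + ((-600 + b) + b) = 9 + (-600 + 2*b) = -591 + 2*b)
T(1717) + ((J + 284134)*(-2457984 + 544094))/1883546 = (-591 + 2*1717) + ((34962 + 284134)*(-2457984 + 544094))/1883546 = (-591 + 3434) + (319096*(-1913890))*(1/1883546) = 2843 - 610714643440*1/1883546 = 2843 - 305357321720/941773 = -302679861081/941773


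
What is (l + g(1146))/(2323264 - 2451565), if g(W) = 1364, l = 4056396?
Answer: -4057760/128301 ≈ -31.627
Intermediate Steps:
(l + g(1146))/(2323264 - 2451565) = (4056396 + 1364)/(2323264 - 2451565) = 4057760/(-128301) = 4057760*(-1/128301) = -4057760/128301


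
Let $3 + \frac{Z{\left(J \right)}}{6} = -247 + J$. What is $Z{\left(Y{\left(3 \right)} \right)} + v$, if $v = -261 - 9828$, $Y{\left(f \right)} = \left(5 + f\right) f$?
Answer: $-11445$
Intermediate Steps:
$Y{\left(f \right)} = f \left(5 + f\right)$
$v = -10089$ ($v = -261 - 9828 = -10089$)
$Z{\left(J \right)} = -1500 + 6 J$ ($Z{\left(J \right)} = -18 + 6 \left(-247 + J\right) = -18 + \left(-1482 + 6 J\right) = -1500 + 6 J$)
$Z{\left(Y{\left(3 \right)} \right)} + v = \left(-1500 + 6 \cdot 3 \left(5 + 3\right)\right) - 10089 = \left(-1500 + 6 \cdot 3 \cdot 8\right) - 10089 = \left(-1500 + 6 \cdot 24\right) - 10089 = \left(-1500 + 144\right) - 10089 = -1356 - 10089 = -11445$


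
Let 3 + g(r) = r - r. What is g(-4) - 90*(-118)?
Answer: 10617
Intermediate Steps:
g(r) = -3 (g(r) = -3 + (r - r) = -3 + 0 = -3)
g(-4) - 90*(-118) = -3 - 90*(-118) = -3 + 10620 = 10617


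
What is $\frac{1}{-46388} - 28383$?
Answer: $- \frac{1316630605}{46388} \approx -28383.0$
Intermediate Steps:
$\frac{1}{-46388} - 28383 = - \frac{1}{46388} - 28383 = - \frac{1316630605}{46388}$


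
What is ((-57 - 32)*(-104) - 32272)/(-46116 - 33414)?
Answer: 3836/13255 ≈ 0.28940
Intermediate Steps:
((-57 - 32)*(-104) - 32272)/(-46116 - 33414) = (-89*(-104) - 32272)/(-79530) = (9256 - 32272)*(-1/79530) = -23016*(-1/79530) = 3836/13255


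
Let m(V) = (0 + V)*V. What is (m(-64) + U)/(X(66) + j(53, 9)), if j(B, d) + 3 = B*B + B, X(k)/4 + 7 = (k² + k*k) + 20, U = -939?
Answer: 3157/37759 ≈ 0.083609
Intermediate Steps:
m(V) = V² (m(V) = V*V = V²)
X(k) = 52 + 8*k² (X(k) = -28 + 4*((k² + k*k) + 20) = -28 + 4*((k² + k²) + 20) = -28 + 4*(2*k² + 20) = -28 + 4*(20 + 2*k²) = -28 + (80 + 8*k²) = 52 + 8*k²)
j(B, d) = -3 + B + B² (j(B, d) = -3 + (B*B + B) = -3 + (B² + B) = -3 + (B + B²) = -3 + B + B²)
(m(-64) + U)/(X(66) + j(53, 9)) = ((-64)² - 939)/((52 + 8*66²) + (-3 + 53 + 53²)) = (4096 - 939)/((52 + 8*4356) + (-3 + 53 + 2809)) = 3157/((52 + 34848) + 2859) = 3157/(34900 + 2859) = 3157/37759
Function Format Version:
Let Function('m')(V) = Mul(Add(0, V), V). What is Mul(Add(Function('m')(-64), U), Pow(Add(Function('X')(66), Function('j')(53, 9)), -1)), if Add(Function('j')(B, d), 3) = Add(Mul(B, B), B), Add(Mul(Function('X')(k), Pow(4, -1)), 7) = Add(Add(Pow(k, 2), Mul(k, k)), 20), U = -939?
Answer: Rational(3157, 37759) ≈ 0.083609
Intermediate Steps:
Function('m')(V) = Pow(V, 2) (Function('m')(V) = Mul(V, V) = Pow(V, 2))
Function('X')(k) = Add(52, Mul(8, Pow(k, 2))) (Function('X')(k) = Add(-28, Mul(4, Add(Add(Pow(k, 2), Mul(k, k)), 20))) = Add(-28, Mul(4, Add(Add(Pow(k, 2), Pow(k, 2)), 20))) = Add(-28, Mul(4, Add(Mul(2, Pow(k, 2)), 20))) = Add(-28, Mul(4, Add(20, Mul(2, Pow(k, 2))))) = Add(-28, Add(80, Mul(8, Pow(k, 2)))) = Add(52, Mul(8, Pow(k, 2))))
Function('j')(B, d) = Add(-3, B, Pow(B, 2)) (Function('j')(B, d) = Add(-3, Add(Mul(B, B), B)) = Add(-3, Add(Pow(B, 2), B)) = Add(-3, Add(B, Pow(B, 2))) = Add(-3, B, Pow(B, 2)))
Mul(Add(Function('m')(-64), U), Pow(Add(Function('X')(66), Function('j')(53, 9)), -1)) = Mul(Add(Pow(-64, 2), -939), Pow(Add(Add(52, Mul(8, Pow(66, 2))), Add(-3, 53, Pow(53, 2))), -1)) = Mul(Add(4096, -939), Pow(Add(Add(52, Mul(8, 4356)), Add(-3, 53, 2809)), -1)) = Mul(3157, Pow(Add(Add(52, 34848), 2859), -1)) = Mul(3157, Pow(Add(34900, 2859), -1)) = Mul(3157, Pow(37759, -1)) = Mul(3157, Rational(1, 37759)) = Rational(3157, 37759)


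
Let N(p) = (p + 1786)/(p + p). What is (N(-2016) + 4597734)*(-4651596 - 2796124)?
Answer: -1232734892087705/36 ≈ -3.4243e+13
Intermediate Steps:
N(p) = (1786 + p)/(2*p) (N(p) = (1786 + p)/((2*p)) = (1786 + p)*(1/(2*p)) = (1786 + p)/(2*p))
(N(-2016) + 4597734)*(-4651596 - 2796124) = ((½)*(1786 - 2016)/(-2016) + 4597734)*(-4651596 - 2796124) = ((½)*(-1/2016)*(-230) + 4597734)*(-7447720) = (115/2016 + 4597734)*(-7447720) = (9269031859/2016)*(-7447720) = -1232734892087705/36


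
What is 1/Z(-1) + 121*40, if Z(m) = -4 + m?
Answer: 24199/5 ≈ 4839.8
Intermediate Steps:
1/Z(-1) + 121*40 = 1/(-4 - 1) + 121*40 = 1/(-5) + 4840 = -⅕ + 4840 = 24199/5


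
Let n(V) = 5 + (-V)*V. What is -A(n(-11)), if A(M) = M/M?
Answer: -1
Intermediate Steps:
n(V) = 5 - V²
A(M) = 1
-A(n(-11)) = -1*1 = -1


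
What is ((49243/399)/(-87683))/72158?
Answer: -49243/2524484935686 ≈ -1.9506e-8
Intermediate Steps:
((49243/399)/(-87683))/72158 = ((49243*(1/399))*(-1/87683))*(1/72158) = ((49243/399)*(-1/87683))*(1/72158) = -49243/34985517*1/72158 = -49243/2524484935686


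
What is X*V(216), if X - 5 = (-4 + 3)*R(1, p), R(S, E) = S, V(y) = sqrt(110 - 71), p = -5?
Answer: 4*sqrt(39) ≈ 24.980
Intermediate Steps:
V(y) = sqrt(39)
X = 4 (X = 5 + (-4 + 3)*1 = 5 - 1*1 = 5 - 1 = 4)
X*V(216) = 4*sqrt(39)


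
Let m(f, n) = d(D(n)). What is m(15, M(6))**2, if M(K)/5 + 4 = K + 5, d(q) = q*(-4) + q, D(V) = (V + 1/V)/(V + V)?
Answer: 3381921/1500625 ≈ 2.2537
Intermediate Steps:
D(V) = (V + 1/V)/(2*V) (D(V) = (V + 1/V)/((2*V)) = (V + 1/V)*(1/(2*V)) = (V + 1/V)/(2*V))
d(q) = -3*q (d(q) = -4*q + q = -3*q)
M(K) = 5 + 5*K (M(K) = -20 + 5*(K + 5) = -20 + 5*(5 + K) = -20 + (25 + 5*K) = 5 + 5*K)
m(f, n) = -3*(1 + n**2)/(2*n**2)
m(15, M(6))**2 = (-3/2 - 3/(2*(5 + 5*6)**2))**2 = (-3/2 - 3/(2*(5 + 30)**2))**2 = (-3/2 - 3/2/35**2)**2 = (-3/2 - 3/2*1/1225)**2 = (-3/2 - 3/2450)**2 = (-1839/1225)**2 = 3381921/1500625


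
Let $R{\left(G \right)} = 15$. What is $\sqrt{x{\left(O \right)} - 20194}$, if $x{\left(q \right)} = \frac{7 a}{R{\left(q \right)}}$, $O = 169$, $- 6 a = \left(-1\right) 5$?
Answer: $\frac{i \sqrt{726970}}{6} \approx 142.1 i$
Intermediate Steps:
$a = \frac{5}{6}$ ($a = - \frac{\left(-1\right) 5}{6} = \left(- \frac{1}{6}\right) \left(-5\right) = \frac{5}{6} \approx 0.83333$)
$x{\left(q \right)} = \frac{7}{18}$ ($x{\left(q \right)} = \frac{7 \cdot \frac{5}{6}}{15} = \frac{35}{6} \cdot \frac{1}{15} = \frac{7}{18}$)
$\sqrt{x{\left(O \right)} - 20194} = \sqrt{\frac{7}{18} - 20194} = \sqrt{- \frac{363485}{18}} = \frac{i \sqrt{726970}}{6}$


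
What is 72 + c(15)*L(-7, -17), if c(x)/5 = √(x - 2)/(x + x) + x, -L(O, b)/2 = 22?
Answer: -3228 - 22*√13/3 ≈ -3254.4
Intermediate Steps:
L(O, b) = -44 (L(O, b) = -2*22 = -44)
c(x) = 5*x + 5*√(-2 + x)/(2*x) (c(x) = 5*(√(x - 2)/(x + x) + x) = 5*(√(-2 + x)/((2*x)) + x) = 5*(√(-2 + x)*(1/(2*x)) + x) = 5*(√(-2 + x)/(2*x) + x) = 5*(x + √(-2 + x)/(2*x)) = 5*x + 5*√(-2 + x)/(2*x))
72 + c(15)*L(-7, -17) = 72 + (5*15 + (5/2)*√(-2 + 15)/15)*(-44) = 72 + (75 + (5/2)*(1/15)*√13)*(-44) = 72 + (75 + √13/6)*(-44) = 72 + (-3300 - 22*√13/3) = -3228 - 22*√13/3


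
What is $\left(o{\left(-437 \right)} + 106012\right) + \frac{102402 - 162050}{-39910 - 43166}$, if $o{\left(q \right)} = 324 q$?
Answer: $- \frac{738863032}{20769} \approx -35575.0$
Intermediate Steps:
$\left(o{\left(-437 \right)} + 106012\right) + \frac{102402 - 162050}{-39910 - 43166} = \left(324 \left(-437\right) + 106012\right) + \frac{102402 - 162050}{-39910 - 43166} = \left(-141588 + 106012\right) - \frac{59648}{-83076} = -35576 - - \frac{14912}{20769} = -35576 + \frac{14912}{20769} = - \frac{738863032}{20769}$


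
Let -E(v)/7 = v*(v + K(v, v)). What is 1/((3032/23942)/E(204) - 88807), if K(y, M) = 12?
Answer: -923107752/81978430132243 ≈ -1.1260e-5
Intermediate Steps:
E(v) = -7*v*(12 + v) (E(v) = -7*v*(v + 12) = -7*v*(12 + v))
1/((3032/23942)/E(204) - 88807) = 1/((3032/23942)/((-7*204*(12 + 204))) - 88807) = 1/((3032*(1/23942))/((-7*204*216)) - 88807) = 1/((1516/11971)/(-308448) - 88807) = 1/((1516/11971)*(-1/308448) - 88807) = 1/(-379/923107752 - 88807) = 1/(-81978430132243/923107752) = -923107752/81978430132243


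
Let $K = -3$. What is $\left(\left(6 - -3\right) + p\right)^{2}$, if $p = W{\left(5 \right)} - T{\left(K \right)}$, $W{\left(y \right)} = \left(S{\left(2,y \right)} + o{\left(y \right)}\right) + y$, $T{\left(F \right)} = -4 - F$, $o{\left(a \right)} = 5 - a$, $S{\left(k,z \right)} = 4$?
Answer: $361$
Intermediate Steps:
$W{\left(y \right)} = 9$ ($W{\left(y \right)} = \left(4 - \left(-5 + y\right)\right) + y = \left(9 - y\right) + y = 9$)
$p = 10$ ($p = 9 - \left(-4 - -3\right) = 9 - \left(-4 + 3\right) = 9 - -1 = 9 + 1 = 10$)
$\left(\left(6 - -3\right) + p\right)^{2} = \left(\left(6 - -3\right) + 10\right)^{2} = \left(\left(6 + 3\right) + 10\right)^{2} = \left(9 + 10\right)^{2} = 19^{2} = 361$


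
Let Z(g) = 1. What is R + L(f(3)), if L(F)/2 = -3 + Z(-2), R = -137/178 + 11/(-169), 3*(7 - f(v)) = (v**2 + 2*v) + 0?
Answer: -145439/30082 ≈ -4.8348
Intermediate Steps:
f(v) = 7 - 2*v/3 - v**2/3 (f(v) = 7 - ((v**2 + 2*v) + 0)/3 = 7 - (v**2 + 2*v)/3 = 7 + (-2*v/3 - v**2/3) = 7 - 2*v/3 - v**2/3)
R = -25111/30082 (R = -137*1/178 + 11*(-1/169) = -137/178 - 11/169 = -25111/30082 ≈ -0.83475)
L(F) = -4 (L(F) = 2*(-3 + 1) = 2*(-2) = -4)
R + L(f(3)) = -25111/30082 - 4 = -145439/30082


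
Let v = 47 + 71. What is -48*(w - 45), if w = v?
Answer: -3504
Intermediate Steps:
v = 118
w = 118
-48*(w - 45) = -48*(118 - 45) = -48*73 = -3504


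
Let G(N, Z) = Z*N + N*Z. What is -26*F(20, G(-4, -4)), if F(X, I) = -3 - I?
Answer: 910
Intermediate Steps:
G(N, Z) = 2*N*Z (G(N, Z) = N*Z + N*Z = 2*N*Z)
-26*F(20, G(-4, -4)) = -26*(-3 - 2*(-4)*(-4)) = -26*(-3 - 1*32) = -26*(-3 - 32) = -26*(-35) = 910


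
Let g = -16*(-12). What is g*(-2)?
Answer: -384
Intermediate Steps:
g = 192
g*(-2) = 192*(-2) = -384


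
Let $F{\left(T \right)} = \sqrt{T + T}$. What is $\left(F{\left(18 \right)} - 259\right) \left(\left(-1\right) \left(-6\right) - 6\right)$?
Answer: $0$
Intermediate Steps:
$F{\left(T \right)} = \sqrt{2} \sqrt{T}$ ($F{\left(T \right)} = \sqrt{2 T} = \sqrt{2} \sqrt{T}$)
$\left(F{\left(18 \right)} - 259\right) \left(\left(-1\right) \left(-6\right) - 6\right) = \left(\sqrt{2} \sqrt{18} - 259\right) \left(\left(-1\right) \left(-6\right) - 6\right) = \left(\sqrt{2} \cdot 3 \sqrt{2} - 259\right) \left(6 - 6\right) = \left(6 - 259\right) 0 = \left(-253\right) 0 = 0$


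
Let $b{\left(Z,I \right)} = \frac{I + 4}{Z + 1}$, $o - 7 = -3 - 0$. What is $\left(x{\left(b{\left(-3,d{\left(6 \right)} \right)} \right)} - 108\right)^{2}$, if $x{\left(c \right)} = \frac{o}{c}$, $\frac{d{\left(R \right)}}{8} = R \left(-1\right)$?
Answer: $\frac{1406596}{121} \approx 11625.0$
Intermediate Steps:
$d{\left(R \right)} = - 8 R$ ($d{\left(R \right)} = 8 R \left(-1\right) = 8 \left(- R\right) = - 8 R$)
$o = 4$ ($o = 7 - 3 = 4$)
$b{\left(Z,I \right)} = \frac{4 + I}{1 + Z}$
$x{\left(c \right)} = \frac{4}{c}$
$\left(x{\left(b{\left(-3,d{\left(6 \right)} \right)} \right)} - 108\right)^{2} = \left(\frac{4}{\frac{1}{1 - 3} \left(4 - 48\right)} - 108\right)^{2} = \left(\frac{4}{\frac{1}{-2} \left(4 - 48\right)} - 108\right)^{2} = \left(\frac{4}{\left(- \frac{1}{2}\right) \left(-44\right)} - 108\right)^{2} = \left(\frac{4}{22} - 108\right)^{2} = \left(4 \cdot \frac{1}{22} - 108\right)^{2} = \left(\frac{2}{11} - 108\right)^{2} = \left(- \frac{1186}{11}\right)^{2} = \frac{1406596}{121}$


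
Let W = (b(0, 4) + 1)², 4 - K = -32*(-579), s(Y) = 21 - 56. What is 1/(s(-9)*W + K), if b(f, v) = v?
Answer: -1/19399 ≈ -5.1549e-5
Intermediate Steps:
s(Y) = -35
K = -18524 (K = 4 - (-32)*(-579) = 4 - 1*18528 = 4 - 18528 = -18524)
W = 25 (W = (4 + 1)² = 5² = 25)
1/(s(-9)*W + K) = 1/(-35*25 - 18524) = 1/(-875 - 18524) = 1/(-19399) = -1/19399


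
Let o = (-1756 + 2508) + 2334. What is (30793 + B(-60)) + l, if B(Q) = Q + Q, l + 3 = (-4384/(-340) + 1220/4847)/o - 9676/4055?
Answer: 15810979358390184/515559419135 ≈ 30668.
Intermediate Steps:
o = 3086 (o = 752 + 2334 = 3086)
l = -2774704737671/515559419135 (l = -3 + ((-4384/(-340) + 1220/4847)/3086 - 9676/4055) = -3 + ((-4384*(-1/340) + 1220*(1/4847))*(1/3086) - 9676*1/4055) = -3 + ((1096/85 + 1220/4847)*(1/3086) - 9676/4055) = -3 + ((5416012/411995)*(1/3086) - 9676/4055) = -3 + (2708006/635708285 - 9676/4055) = -3 - 1228026480266/515559419135 = -2774704737671/515559419135 ≈ -5.3819)
B(Q) = 2*Q
(30793 + B(-60)) + l = (30793 + 2*(-60)) - 2774704737671/515559419135 = (30793 - 120) - 2774704737671/515559419135 = 30673 - 2774704737671/515559419135 = 15810979358390184/515559419135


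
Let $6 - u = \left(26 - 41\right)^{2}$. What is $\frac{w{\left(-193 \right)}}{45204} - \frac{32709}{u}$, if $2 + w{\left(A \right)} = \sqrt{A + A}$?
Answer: $\frac{246429533}{1649946} + \frac{i \sqrt{386}}{45204} \approx 149.36 + 0.00043463 i$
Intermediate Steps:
$u = -219$ ($u = 6 - \left(26 - 41\right)^{2} = 6 - \left(-15\right)^{2} = 6 - 225 = -219$)
$w{\left(A \right)} = -2 + \sqrt{2} \sqrt{A}$ ($w{\left(A \right)} = -2 + \sqrt{A + A} = -2 + \sqrt{2 A} = -2 + \sqrt{2} \sqrt{A}$)
$\frac{w{\left(-193 \right)}}{45204} - \frac{32709}{u} = \frac{-2 + \sqrt{2} \sqrt{-193}}{45204} - \frac{32709}{-219} = \left(-2 + \sqrt{2} i \sqrt{193}\right) \frac{1}{45204} - - \frac{10903}{73} = \left(-2 + i \sqrt{386}\right) \frac{1}{45204} + \frac{10903}{73} = \left(- \frac{1}{22602} + \frac{i \sqrt{386}}{45204}\right) + \frac{10903}{73} = \frac{246429533}{1649946} + \frac{i \sqrt{386}}{45204}$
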